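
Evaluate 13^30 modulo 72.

30 in binary is 11110, i.e. 30 = 16 + 8 + 4 + 2.
13^1 ≡ 13 (mod 72)
13^2 ≡ 13^2 = 169 ≡ 25 (mod 72)
13^4 ≡ 25^2 = 625 ≡ 49 (mod 72)
13^8 ≡ 49^2 = 2401 ≡ 25 (mod 72)
13^16 ≡ 25^2 = 625 ≡ 49 (mod 72)
13^30 = 13^16 · 13^8 · 13^4 · 13^2 ≡ 49 · 25 · 49 · 25 (mod 72).
Accumulate the product:
49 · 25 = 1225 ≡ 1
1 · 49 = 49
49 · 25 = 1225 ≡ 1

1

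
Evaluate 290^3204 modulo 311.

Compute successive squares:
290^1 ≡ 290 (mod 311)
290^2 ≡ 290^2 = 84100 ≡ 130 (mod 311)
290^4 ≡ 130^2 = 16900 ≡ 106 (mod 311)
290^8 ≡ 106^2 = 11236 ≡ 40 (mod 311)
290^16 ≡ 40^2 = 1600 ≡ 45 (mod 311)
290^32 ≡ 45^2 = 2025 ≡ 159 (mod 311)
290^64 ≡ 159^2 = 25281 ≡ 90 (mod 311)
290^128 ≡ 90^2 = 8100 ≡ 14 (mod 311)
290^256 ≡ 14^2 = 196 (mod 311)
290^512 ≡ 196^2 = 38416 ≡ 163 (mod 311)
290^1024 ≡ 163^2 = 26569 ≡ 134 (mod 311)
290^2048 ≡ 134^2 = 17956 ≡ 229 (mod 311)
290^3204 = 290^2048 · 290^1024 · 290^128 · 290^4 ≡ 229 · 134 · 14 · 106 (mod 311).
Accumulate the product:
229 · 134 = 30686 ≡ 208
208 · 14 = 2912 ≡ 113
113 · 106 = 11978 ≡ 160

160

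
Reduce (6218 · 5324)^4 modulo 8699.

4186

6218 · 5324 = 33104632 ≡ 4937 (mod 8699)
(4937)^4 ≡ 4186 (mod 8699)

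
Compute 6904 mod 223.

214

6904 = 30·223 + 214, so 6904 ≡ 214 (mod 223).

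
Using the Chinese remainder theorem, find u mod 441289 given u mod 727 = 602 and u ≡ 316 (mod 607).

727⁻¹ mod 607: 727*86 ≡ 1 (mod 607), so 727⁻¹ ≡ 86.
u = 602 + 727*((316 − 602)*86 mod 607) = 602 + 727*291 = 212159.

212159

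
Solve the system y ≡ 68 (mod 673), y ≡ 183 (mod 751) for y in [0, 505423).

199949

673⁻¹ mod 751: 673×414 ≡ 1 (mod 751), so 673⁻¹ ≡ 414.
y = 68 + 673×((183 − 68)×414 mod 751) = 68 + 673×297 = 199949.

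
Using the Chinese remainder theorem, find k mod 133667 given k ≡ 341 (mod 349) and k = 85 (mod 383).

128773

349⁻¹ mod 383: 349·214 ≡ 1 (mod 383), so 349⁻¹ ≡ 214.
k = 341 + 349·((85 − 341)·214 mod 383) = 341 + 349·368 = 128773.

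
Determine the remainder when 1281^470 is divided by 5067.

270

Using repeated squaring:
1281^1 ≡ 1281 (mod 5067)
1281^2 ≡ 1281^2 = 1640961 ≡ 4320 (mod 5067)
1281^4 ≡ 4320^2 = 18662400 ≡ 639 (mod 5067)
1281^8 ≡ 639^2 = 408321 ≡ 2961 (mod 5067)
1281^16 ≡ 2961^2 = 8767521 ≡ 1611 (mod 5067)
1281^32 ≡ 1611^2 = 2595321 ≡ 1017 (mod 5067)
1281^64 ≡ 1017^2 = 1034289 ≡ 621 (mod 5067)
1281^128 ≡ 621^2 = 385641 ≡ 549 (mod 5067)
1281^256 ≡ 549^2 = 301401 ≡ 2448 (mod 5067)
1281^470 = 1281^256 * 1281^128 * 1281^64 * 1281^16 * 1281^4 * 1281^2 ≡ 2448 * 549 * 621 * 1611 * 639 * 4320 (mod 5067).
Accumulate the product:
2448 * 549 = 1343952 ≡ 1197
1197 * 621 = 743337 ≡ 3555
3555 * 1611 = 5727105 ≡ 1395
1395 * 639 = 891405 ≡ 4680
4680 * 4320 = 20217600 ≡ 270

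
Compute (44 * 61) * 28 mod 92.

44 * 61 = 2684 ≡ 16 (mod 92)
16 * 28 = 448 ≡ 80 (mod 92)

80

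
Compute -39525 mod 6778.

1143

-39525 = -6×6778 + 1143, so -39525 ≡ 1143 (mod 6778).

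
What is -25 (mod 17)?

-25 = -2·17 + 9, so -25 ≡ 9 (mod 17).

9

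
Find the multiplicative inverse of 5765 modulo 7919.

Apply the Euclidean algorithm and back-substitute:
7919 = 1*5765 + 2154
5765 = 2*2154 + 1457
2154 = 1*1457 + 697
1457 = 2*697 + 63
697 = 11*63 + 4
63 = 15*4 + 3
4 = 1*3 + 1
3 = 3*1 + 0
gcd(5765, 7919) = 1, so the inverse exists.
Bézout: 1 = 1464*7919 − 2011*5765.
So 5765⁻¹ ≡ −2011 ≡ 5908 (mod 7919).

5908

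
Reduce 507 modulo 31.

507 = 16×31 + 11, so 507 ≡ 11 (mod 31).

11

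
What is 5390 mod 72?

62

5390 = 74×72 + 62, so 5390 ≡ 62 (mod 72).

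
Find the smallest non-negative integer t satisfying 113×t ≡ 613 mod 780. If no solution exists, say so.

461

gcd(113, 780) = 1, so a unique solution mod 780 exists.
113⁻¹ ≡ 497 (mod 780).
t ≡ 497×613 ≡ 461 (mod 780).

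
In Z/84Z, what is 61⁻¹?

Apply the Euclidean algorithm and back-substitute:
84 = 1×61 + 23
61 = 2×23 + 15
23 = 1×15 + 8
15 = 1×8 + 7
8 = 1×7 + 1
7 = 7×1 + 0
gcd(61, 84) = 1, so the inverse exists.
Back-substitute for 1:
1 = 1×8 − 1×7
  = −1×15 + 2×8
  = 2×23 − 3×15
  = −3×61 + 8×23
  = 8×84 − 11×61
So 61⁻¹ ≡ −11 ≡ 73 (mod 84).

73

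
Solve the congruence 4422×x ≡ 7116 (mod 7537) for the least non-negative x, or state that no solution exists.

5074

gcd(4422, 7537) = 1, so a unique solution mod 7537 exists.
4422⁻¹ ≡ 346 (mod 7537).
x ≡ 346×7116 ≡ 5074 (mod 7537).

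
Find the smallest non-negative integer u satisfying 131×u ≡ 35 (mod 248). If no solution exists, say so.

gcd(131, 248) = 1, so a unique solution mod 248 exists.
131⁻¹ ≡ 195 (mod 248).
u ≡ 195×35 ≡ 129 (mod 248).

129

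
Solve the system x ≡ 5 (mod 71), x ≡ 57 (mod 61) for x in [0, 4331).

3839

71⁻¹ mod 61: 71*55 ≡ 1 (mod 61), so 71⁻¹ ≡ 55.
x = 5 + 71*((57 − 5)*55 mod 61) = 5 + 71*54 = 3839.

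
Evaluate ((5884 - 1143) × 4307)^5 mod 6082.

1079

5884 - 1143 = 4741
4741 × 4307 = 20419487 ≡ 2213 (mod 6082)
(2213)^5 ≡ 1079 (mod 6082)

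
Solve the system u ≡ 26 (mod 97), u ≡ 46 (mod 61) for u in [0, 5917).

4682

97⁻¹ mod 61: 97×39 ≡ 1 (mod 61), so 97⁻¹ ≡ 39.
u = 26 + 97×((46 − 26)×39 mod 61) = 26 + 97×48 = 4682.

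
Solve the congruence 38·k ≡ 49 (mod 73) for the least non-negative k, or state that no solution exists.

gcd(38, 73) = 1, so a unique solution mod 73 exists.
38⁻¹ ≡ 25 (mod 73).
k ≡ 25·49 ≡ 57 (mod 73).

57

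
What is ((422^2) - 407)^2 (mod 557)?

36

(422)^2 ≡ 401 (mod 557)
401 - 407 = -6 ≡ 551 (mod 557)
(551)^2 ≡ 36 (mod 557)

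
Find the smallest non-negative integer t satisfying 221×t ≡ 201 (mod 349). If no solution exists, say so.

252

gcd(221, 349) = 1, so a unique solution mod 349 exists.
221⁻¹ ≡ 319 (mod 349).
t ≡ 319×201 ≡ 252 (mod 349).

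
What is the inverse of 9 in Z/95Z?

Run the extended Euclidean algorithm:
95 = 10·9 + 5
9 = 1·5 + 4
5 = 1·4 + 1
4 = 4·1 + 0
gcd(9, 95) = 1, so the inverse exists.
Back-substitute for 1:
1 = 1·5 − 1·4
  = −1·9 + 2·5
  = 2·95 − 21·9
So 9⁻¹ ≡ −21 ≡ 74 (mod 95).

74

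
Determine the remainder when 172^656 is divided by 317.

310

By square-and-multiply:
656 in binary is 1010010000, i.e. 656 = 512 + 128 + 16.
172^1 ≡ 172 (mod 317)
172^2 ≡ 172^2 = 29584 ≡ 103 (mod 317)
172^4 ≡ 103^2 = 10609 ≡ 148 (mod 317)
172^8 ≡ 148^2 = 21904 ≡ 31 (mod 317)
172^16 ≡ 31^2 = 961 ≡ 10 (mod 317)
172^32 ≡ 10^2 = 100 (mod 317)
172^64 ≡ 100^2 = 10000 ≡ 173 (mod 317)
172^128 ≡ 173^2 = 29929 ≡ 131 (mod 317)
172^256 ≡ 131^2 = 17161 ≡ 43 (mod 317)
172^512 ≡ 43^2 = 1849 ≡ 264 (mod 317)
172^656 = 172^512 · 172^128 · 172^16 ≡ 264 · 131 · 10 (mod 317).
Accumulate the product:
264 · 131 = 34584 ≡ 31
31 · 10 = 310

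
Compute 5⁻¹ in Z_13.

8

By the extended Euclidean algorithm:
13 = 2·5 + 3
5 = 1·3 + 2
3 = 1·2 + 1
2 = 2·1 + 0
gcd(5, 13) = 1, so the inverse exists.
Back-substitute for 1:
1 = 1·3 − 1·2
  = −1·5 + 2·3
  = 2·13 − 5·5
So 5⁻¹ ≡ −5 ≡ 8 (mod 13).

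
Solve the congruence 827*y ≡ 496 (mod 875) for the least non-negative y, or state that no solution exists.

gcd(827, 875) = 1, so a unique solution mod 875 exists.
827⁻¹ ≡ 638 (mod 875).
y ≡ 638*496 ≡ 573 (mod 875).

573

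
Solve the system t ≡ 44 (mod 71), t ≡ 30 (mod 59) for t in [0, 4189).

3452

71⁻¹ mod 59: 71×5 ≡ 1 (mod 59), so 71⁻¹ ≡ 5.
t = 44 + 71×((30 − 44)×5 mod 59) = 44 + 71×48 = 3452.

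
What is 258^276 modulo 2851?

756

276 in binary is 100010100, i.e. 276 = 256 + 16 + 4.
258^1 ≡ 258 (mod 2851)
258^2 ≡ 258^2 = 66564 ≡ 991 (mod 2851)
258^4 ≡ 991^2 = 982081 ≡ 1337 (mod 2851)
258^8 ≡ 1337^2 = 1787569 ≡ 2843 (mod 2851)
258^16 ≡ 2843^2 = 8082649 ≡ 64 (mod 2851)
258^32 ≡ 64^2 = 4096 ≡ 1245 (mod 2851)
258^64 ≡ 1245^2 = 1550025 ≡ 1932 (mod 2851)
258^128 ≡ 1932^2 = 3732624 ≡ 665 (mod 2851)
258^256 ≡ 665^2 = 442225 ≡ 320 (mod 2851)
258^276 = 258^256 · 258^16 · 258^4 ≡ 320 · 64 · 1337 (mod 2851).
Accumulate the product:
320 · 64 = 20480 ≡ 523
523 · 1337 = 699251 ≡ 756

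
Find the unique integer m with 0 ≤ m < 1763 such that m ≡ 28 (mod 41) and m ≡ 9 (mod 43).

41⁻¹ mod 43: 41×21 ≡ 1 (mod 43), so 41⁻¹ ≡ 21.
m = 28 + 41×((9 − 28)×21 mod 43) = 28 + 41×31 = 1299.

1299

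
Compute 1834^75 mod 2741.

1950

Compute successive squares:
1834^1 ≡ 1834 (mod 2741)
1834^2 ≡ 1834^2 = 3363556 ≡ 349 (mod 2741)
1834^4 ≡ 349^2 = 121801 ≡ 1197 (mod 2741)
1834^8 ≡ 1197^2 = 1432809 ≡ 2007 (mod 2741)
1834^16 ≡ 2007^2 = 4028049 ≡ 1520 (mod 2741)
1834^32 ≡ 1520^2 = 2310400 ≡ 2478 (mod 2741)
1834^64 ≡ 2478^2 = 6140484 ≡ 644 (mod 2741)
1834^75 = 1834^64 * 1834^8 * 1834^2 * 1834^1 ≡ 644 * 2007 * 349 * 1834 (mod 2741).
Accumulate the product:
644 * 2007 = 1292508 ≡ 1497
1497 * 349 = 522453 ≡ 1663
1663 * 1834 = 3049942 ≡ 1950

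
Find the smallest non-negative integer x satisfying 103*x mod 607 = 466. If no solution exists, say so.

199

gcd(103, 607) = 1, so a unique solution mod 607 exists.
103⁻¹ ≡ 442 (mod 607).
x ≡ 442*466 ≡ 199 (mod 607).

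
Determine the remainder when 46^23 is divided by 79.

10

By square-and-multiply:
46^1 ≡ 46 (mod 79)
46^2 ≡ 46^2 = 2116 ≡ 62 (mod 79)
46^4 ≡ 62^2 = 3844 ≡ 52 (mod 79)
46^8 ≡ 52^2 = 2704 ≡ 18 (mod 79)
46^16 ≡ 18^2 = 324 ≡ 8 (mod 79)
46^23 = 46^16 × 46^4 × 46^2 × 46^1 ≡ 8 × 52 × 62 × 46 (mod 79).
Accumulate the product:
8 × 52 = 416 ≡ 21
21 × 62 = 1302 ≡ 38
38 × 46 = 1748 ≡ 10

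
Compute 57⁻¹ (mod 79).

79 = 1*57 + 22
57 = 2*22 + 13
22 = 1*13 + 9
13 = 1*9 + 4
9 = 2*4 + 1
4 = 4*1 + 0
gcd(57, 79) = 1, so the inverse exists.
Bézout: 1 = 13*79 − 18*57.
So 57⁻¹ ≡ −18 ≡ 61 (mod 79).

61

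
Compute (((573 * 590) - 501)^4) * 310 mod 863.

573 * 590 = 338070 ≡ 637 (mod 863)
637 - 501 = 136
(136)^4 ≡ 186 (mod 863)
186 * 310 = 57660 ≡ 702 (mod 863)

702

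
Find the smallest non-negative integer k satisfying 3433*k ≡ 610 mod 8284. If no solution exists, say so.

6846

gcd(3433, 8284) = 1, so a unique solution mod 8284 exists.
3433⁻¹ ≡ 8173 (mod 8284).
k ≡ 8173*610 ≡ 6846 (mod 8284).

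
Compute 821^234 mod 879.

234 in binary is 11101010, i.e. 234 = 128 + 64 + 32 + 8 + 2.
821^1 ≡ 821 (mod 879)
821^2 ≡ 821^2 = 674041 ≡ 727 (mod 879)
821^4 ≡ 727^2 = 528529 ≡ 250 (mod 879)
821^8 ≡ 250^2 = 62500 ≡ 91 (mod 879)
821^16 ≡ 91^2 = 8281 ≡ 370 (mod 879)
821^32 ≡ 370^2 = 136900 ≡ 655 (mod 879)
821^64 ≡ 655^2 = 429025 ≡ 73 (mod 879)
821^128 ≡ 73^2 = 5329 ≡ 55 (mod 879)
821^234 = 821^128 · 821^64 · 821^32 · 821^8 · 821^2 ≡ 55 · 73 · 655 · 91 · 727 (mod 879).
Accumulate the product:
55 · 73 = 4015 ≡ 499
499 · 655 = 326845 ≡ 736
736 · 91 = 66976 ≡ 172
172 · 727 = 125044 ≡ 226

226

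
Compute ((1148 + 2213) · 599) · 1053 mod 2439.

891

1148 + 2213 = 3361 ≡ 922 (mod 2439)
922 · 599 = 552278 ≡ 1064 (mod 2439)
1064 · 1053 = 1120392 ≡ 891 (mod 2439)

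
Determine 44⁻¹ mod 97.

86

Run the extended Euclidean algorithm:
97 = 2*44 + 9
44 = 4*9 + 8
9 = 1*8 + 1
8 = 8*1 + 0
gcd(44, 97) = 1, so the inverse exists.
Bézout: 1 = 5*97 − 11*44.
So 44⁻¹ ≡ −11 ≡ 86 (mod 97).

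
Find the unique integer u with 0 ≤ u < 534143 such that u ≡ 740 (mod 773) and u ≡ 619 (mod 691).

773⁻¹ mod 691: 773·59 ≡ 1 (mod 691), so 773⁻¹ ≡ 59.
u = 740 + 773·((619 − 740)·59 mod 691) = 740 + 773·462 = 357866.

357866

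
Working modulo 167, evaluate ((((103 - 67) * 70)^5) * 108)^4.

11

103 - 67 = 36
36 * 70 = 2520 ≡ 15 (mod 167)
(15)^5 ≡ 26 (mod 167)
26 * 108 = 2808 ≡ 136 (mod 167)
(136)^4 ≡ 11 (mod 167)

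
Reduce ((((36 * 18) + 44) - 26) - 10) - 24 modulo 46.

34

36 * 18 = 648 ≡ 4 (mod 46)
4 + 44 = 48 ≡ 2 (mod 46)
2 - 26 = -24 ≡ 22 (mod 46)
22 - 10 = 12
12 - 24 = -12 ≡ 34 (mod 46)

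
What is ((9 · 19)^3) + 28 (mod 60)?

9 · 19 = 171 ≡ 51 (mod 60)
(51)^3 ≡ 51 (mod 60)
51 + 28 = 79 ≡ 19 (mod 60)

19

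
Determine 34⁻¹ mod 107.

85

107 = 3*34 + 5
34 = 6*5 + 4
5 = 1*4 + 1
4 = 4*1 + 0
gcd(34, 107) = 1, so the inverse exists.
Bézout: 1 = 7*107 − 22*34.
So 34⁻¹ ≡ −22 ≡ 85 (mod 107).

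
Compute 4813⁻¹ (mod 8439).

2986

Apply the Euclidean algorithm and back-substitute:
8439 = 1·4813 + 3626
4813 = 1·3626 + 1187
3626 = 3·1187 + 65
1187 = 18·65 + 17
65 = 3·17 + 14
17 = 1·14 + 3
14 = 4·3 + 2
3 = 1·2 + 1
2 = 2·1 + 0
gcd(4813, 8439) = 1, so the inverse exists.
Bézout: 1 = −1703·8439 + 2986·4813.
So 4813⁻¹ ≡ 2986 (mod 8439).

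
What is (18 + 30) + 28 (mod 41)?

35

18 + 30 = 48 ≡ 7 (mod 41)
7 + 28 = 35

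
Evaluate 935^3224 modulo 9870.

Using repeated squaring:
3224 in binary is 110010011000, i.e. 3224 = 2048 + 1024 + 128 + 16 + 8.
935^1 ≡ 935 (mod 9870)
935^2 ≡ 935^2 = 874225 ≡ 5665 (mod 9870)
935^4 ≡ 5665^2 = 32092225 ≡ 4855 (mod 9870)
935^8 ≡ 4855^2 = 23571025 ≡ 1465 (mod 9870)
935^16 ≡ 1465^2 = 2146225 ≡ 4435 (mod 9870)
935^32 ≡ 4435^2 = 19669225 ≡ 8185 (mod 9870)
935^64 ≡ 8185^2 = 66994225 ≡ 6535 (mod 9870)
935^128 ≡ 6535^2 = 42706225 ≡ 8605 (mod 9870)
935^256 ≡ 8605^2 = 74046025 ≡ 1285 (mod 9870)
935^512 ≡ 1285^2 = 1651225 ≡ 2935 (mod 9870)
935^1024 ≡ 2935^2 = 8614225 ≡ 7585 (mod 9870)
935^2048 ≡ 7585^2 = 57532225 ≡ 9865 (mod 9870)
935^3224 = 935^2048 * 935^1024 * 935^128 * 935^16 * 935^8 ≡ 9865 * 7585 * 8605 * 4435 * 1465 (mod 9870).
Accumulate the product:
9865 * 7585 = 74826025 ≡ 1555
1555 * 8605 = 13380775 ≡ 6925
6925 * 4435 = 30712375 ≡ 6805
6805 * 1465 = 9969325 ≡ 625

625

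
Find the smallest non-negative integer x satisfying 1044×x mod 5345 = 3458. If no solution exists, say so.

4437

gcd(1044, 5345) = 1, so a unique solution mod 5345 exists.
1044⁻¹ ≡ 2309 (mod 5345).
x ≡ 2309×3458 ≡ 4437 (mod 5345).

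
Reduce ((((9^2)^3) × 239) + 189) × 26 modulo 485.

223

(9)^2 ≡ 81 (mod 485)
(81)^3 ≡ 366 (mod 485)
366 × 239 = 87474 ≡ 174 (mod 485)
174 + 189 = 363
363 × 26 = 9438 ≡ 223 (mod 485)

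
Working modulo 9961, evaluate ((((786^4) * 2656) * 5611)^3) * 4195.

(786)^4 ≡ 5952 (mod 9961)
5952 * 2656 = 15808512 ≡ 405 (mod 9961)
405 * 5611 = 2272455 ≡ 1347 (mod 9961)
(1347)^3 ≡ 7846 (mod 9961)
7846 * 4195 = 32913970 ≡ 2826 (mod 9961)

2826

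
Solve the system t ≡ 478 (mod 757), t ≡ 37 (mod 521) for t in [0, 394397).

14104

757⁻¹ mod 521: 757×404 ≡ 1 (mod 521), so 757⁻¹ ≡ 404.
t = 478 + 757×((37 − 478)×404 mod 521) = 478 + 757×18 = 14104.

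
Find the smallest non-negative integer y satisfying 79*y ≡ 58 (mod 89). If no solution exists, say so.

12

gcd(79, 89) = 1, so a unique solution mod 89 exists.
79⁻¹ ≡ 80 (mod 89).
y ≡ 80*58 ≡ 12 (mod 89).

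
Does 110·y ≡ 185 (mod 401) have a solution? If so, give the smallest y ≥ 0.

gcd(110, 401) = 1, so a unique solution mod 401 exists.
110⁻¹ ≡ 288 (mod 401).
y ≡ 288·185 ≡ 348 (mod 401).

348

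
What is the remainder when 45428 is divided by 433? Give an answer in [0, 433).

45428 = 104·433 + 396, so 45428 ≡ 396 (mod 433).

396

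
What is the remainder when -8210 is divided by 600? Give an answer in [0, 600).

-8210 = -14×600 + 190, so -8210 ≡ 190 (mod 600).

190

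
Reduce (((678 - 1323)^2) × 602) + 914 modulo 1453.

678 - 1323 = -645 ≡ 808 (mod 1453)
(808)^2 ≡ 467 (mod 1453)
467 × 602 = 281134 ≡ 705 (mod 1453)
705 + 914 = 1619 ≡ 166 (mod 1453)

166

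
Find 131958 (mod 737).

131958 = 179·737 + 35, so 131958 ≡ 35 (mod 737).

35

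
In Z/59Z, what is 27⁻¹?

35

59 = 2·27 + 5
27 = 5·5 + 2
5 = 2·2 + 1
2 = 2·1 + 0
gcd(27, 59) = 1, so the inverse exists.
Bézout: 1 = 11·59 − 24·27.
So 27⁻¹ ≡ −24 ≡ 35 (mod 59).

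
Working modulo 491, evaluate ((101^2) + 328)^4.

(101)^2 ≡ 381 (mod 491)
381 + 328 = 709 ≡ 218 (mod 491)
(218)^4 ≡ 298 (mod 491)

298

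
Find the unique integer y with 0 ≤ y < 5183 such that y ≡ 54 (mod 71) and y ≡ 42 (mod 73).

480

71⁻¹ mod 73: 71·36 ≡ 1 (mod 73), so 71⁻¹ ≡ 36.
y = 54 + 71·((42 − 54)·36 mod 73) = 54 + 71·6 = 480.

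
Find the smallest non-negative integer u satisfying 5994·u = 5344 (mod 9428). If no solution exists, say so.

4070

gcd(5994, 9428) = 2, and 2 | 5344, so solutions exist.
Divide through by 2: 2997·u ≡ 2672 mod 4714.
2997⁻¹ ≡ 3193 (mod 4714).
u ≡ 3193·2672 ≡ 4070 (mod 4714).
The smallest non-negative solution is u = 4070.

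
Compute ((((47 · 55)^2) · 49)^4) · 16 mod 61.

9

47 · 55 = 2585 ≡ 23 (mod 61)
(23)^2 ≡ 41 (mod 61)
41 · 49 = 2009 ≡ 57 (mod 61)
(57)^4 ≡ 12 (mod 61)
12 · 16 = 192 ≡ 9 (mod 61)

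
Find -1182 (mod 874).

-1182 = -2·874 + 566, so -1182 ≡ 566 (mod 874).

566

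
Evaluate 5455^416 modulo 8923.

By square-and-multiply:
5455^1 ≡ 5455 (mod 8923)
5455^2 ≡ 5455^2 = 29757025 ≡ 7743 (mod 8923)
5455^4 ≡ 7743^2 = 59954049 ≡ 412 (mod 8923)
5455^8 ≡ 412^2 = 169744 ≡ 207 (mod 8923)
5455^16 ≡ 207^2 = 42849 ≡ 7157 (mod 8923)
5455^32 ≡ 7157^2 = 51222649 ≡ 4629 (mod 8923)
5455^64 ≡ 4629^2 = 21427641 ≡ 3518 (mod 8923)
5455^128 ≡ 3518^2 = 12376324 ≡ 123 (mod 8923)
5455^256 ≡ 123^2 = 15129 ≡ 6206 (mod 8923)
5455^416 = 5455^256 × 5455^128 × 5455^32 ≡ 6206 × 123 × 4629 (mod 8923).
Accumulate the product:
6206 × 123 = 763338 ≡ 4883
4883 × 4629 = 22603407 ≡ 1448

1448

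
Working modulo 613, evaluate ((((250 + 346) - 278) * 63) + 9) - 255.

172

250 + 346 = 596
596 - 278 = 318
318 * 63 = 20034 ≡ 418 (mod 613)
418 + 9 = 427
427 - 255 = 172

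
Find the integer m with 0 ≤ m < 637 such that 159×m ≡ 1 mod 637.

633

By the extended Euclidean algorithm:
637 = 4×159 + 1
159 = 159×1 + 0
gcd(159, 637) = 1, so the inverse exists.
Bézout: 1 = 1×637 − 4×159.
So 159⁻¹ ≡ −4 ≡ 633 (mod 637).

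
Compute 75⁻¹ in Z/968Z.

Apply the Euclidean algorithm and back-substitute:
968 = 12×75 + 68
75 = 1×68 + 7
68 = 9×7 + 5
7 = 1×5 + 2
5 = 2×2 + 1
2 = 2×1 + 0
gcd(75, 968) = 1, so the inverse exists.
Bézout: 1 = 32×968 − 413×75.
So 75⁻¹ ≡ −413 ≡ 555 (mod 968).

555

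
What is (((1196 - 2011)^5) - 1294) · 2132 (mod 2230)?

1196 - 2011 = -815 ≡ 1415 (mod 2230)
(1415)^5 ≡ 345 (mod 2230)
345 - 1294 = -949 ≡ 1281 (mod 2230)
1281 · 2132 = 2731092 ≡ 1572 (mod 2230)

1572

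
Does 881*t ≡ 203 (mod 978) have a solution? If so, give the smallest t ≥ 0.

865

gcd(881, 978) = 1, so a unique solution mod 978 exists.
881⁻¹ ≡ 857 (mod 978).
t ≡ 857*203 ≡ 865 (mod 978).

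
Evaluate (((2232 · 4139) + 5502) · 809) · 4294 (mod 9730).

620

2232 · 4139 = 9238248 ≡ 4478 (mod 9730)
4478 + 5502 = 9980 ≡ 250 (mod 9730)
250 · 809 = 202250 ≡ 7650 (mod 9730)
7650 · 4294 = 32849100 ≡ 620 (mod 9730)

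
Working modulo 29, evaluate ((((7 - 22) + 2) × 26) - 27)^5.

7 - 22 = -15 ≡ 14 (mod 29)
14 + 2 = 16
16 × 26 = 416 ≡ 10 (mod 29)
10 - 27 = -17 ≡ 12 (mod 29)
(12)^5 ≡ 12 (mod 29)

12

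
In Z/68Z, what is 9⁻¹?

53

68 = 7*9 + 5
9 = 1*5 + 4
5 = 1*4 + 1
4 = 4*1 + 0
gcd(9, 68) = 1, so the inverse exists.
Back-substitute for 1:
1 = 1*5 − 1*4
  = −1*9 + 2*5
  = 2*68 − 15*9
So 9⁻¹ ≡ −15 ≡ 53 (mod 68).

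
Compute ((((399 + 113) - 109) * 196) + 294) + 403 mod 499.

344

399 + 113 = 512 ≡ 13 (mod 499)
13 - 109 = -96 ≡ 403 (mod 499)
403 * 196 = 78988 ≡ 146 (mod 499)
146 + 294 = 440
440 + 403 = 843 ≡ 344 (mod 499)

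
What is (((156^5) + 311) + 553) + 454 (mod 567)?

(156)^5 ≡ 81 (mod 567)
81 + 311 = 392
392 + 553 = 945 ≡ 378 (mod 567)
378 + 454 = 832 ≡ 265 (mod 567)

265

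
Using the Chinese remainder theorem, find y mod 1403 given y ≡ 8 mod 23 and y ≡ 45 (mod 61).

1204

23⁻¹ mod 61: 23·8 ≡ 1 (mod 61), so 23⁻¹ ≡ 8.
y = 8 + 23·((45 − 8)·8 mod 61) = 8 + 23·52 = 1204.
Check: 1204 mod 23 = 8, 1204 mod 61 = 45. ✓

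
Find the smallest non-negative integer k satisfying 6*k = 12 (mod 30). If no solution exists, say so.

2

gcd(6, 30) = 6, and 6 | 12, so solutions exist.
Divide through by 6: 1*k mod 5 = 2.
1⁻¹ ≡ 1 (mod 5).
k ≡ 1*2 ≡ 2 (mod 5).
The smallest non-negative solution is k = 2.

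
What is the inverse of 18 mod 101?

73

Run the extended Euclidean algorithm:
101 = 5*18 + 11
18 = 1*11 + 7
11 = 1*7 + 4
7 = 1*4 + 3
4 = 1*3 + 1
3 = 3*1 + 0
gcd(18, 101) = 1, so the inverse exists.
Bézout: 1 = 5*101 − 28*18.
So 18⁻¹ ≡ −28 ≡ 73 (mod 101).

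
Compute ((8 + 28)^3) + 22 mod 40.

8 + 28 = 36
(36)^3 ≡ 16 (mod 40)
16 + 22 = 38

38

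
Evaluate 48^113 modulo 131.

125

48^1 ≡ 48 (mod 131)
48^2 ≡ 48^2 = 2304 ≡ 77 (mod 131)
48^4 ≡ 77^2 = 5929 ≡ 34 (mod 131)
48^8 ≡ 34^2 = 1156 ≡ 108 (mod 131)
48^16 ≡ 108^2 = 11664 ≡ 5 (mod 131)
48^32 ≡ 5^2 = 25 (mod 131)
48^64 ≡ 25^2 = 625 ≡ 101 (mod 131)
48^113 = 48^64 · 48^32 · 48^16 · 48^1 ≡ 101 · 25 · 5 · 48 (mod 131).
Accumulate the product:
101 · 25 = 2525 ≡ 36
36 · 5 = 180 ≡ 49
49 · 48 = 2352 ≡ 125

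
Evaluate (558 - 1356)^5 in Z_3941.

558 - 1356 = -798 ≡ 3143 (mod 3941)
(3143)^5 ≡ 1309 (mod 3941)

1309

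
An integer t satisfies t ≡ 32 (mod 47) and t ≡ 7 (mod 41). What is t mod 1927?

1442

47⁻¹ mod 41: 47·7 ≡ 1 (mod 41), so 47⁻¹ ≡ 7.
t = 32 + 47·((7 − 32)·7 mod 41) = 32 + 47·30 = 1442.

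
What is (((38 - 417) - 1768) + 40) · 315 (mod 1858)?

38 - 417 = -379 ≡ 1479 (mod 1858)
1479 - 1768 = -289 ≡ 1569 (mod 1858)
1569 + 40 = 1609
1609 · 315 = 506835 ≡ 1459 (mod 1858)

1459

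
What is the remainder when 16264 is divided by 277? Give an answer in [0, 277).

198

16264 = 58*277 + 198, so 16264 ≡ 198 (mod 277).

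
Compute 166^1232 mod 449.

Compute successive squares:
1232 in binary is 10011010000, i.e. 1232 = 1024 + 128 + 64 + 16.
166^1 ≡ 166 (mod 449)
166^2 ≡ 166^2 = 27556 ≡ 167 (mod 449)
166^4 ≡ 167^2 = 27889 ≡ 51 (mod 449)
166^8 ≡ 51^2 = 2601 ≡ 356 (mod 449)
166^16 ≡ 356^2 = 126736 ≡ 118 (mod 449)
166^32 ≡ 118^2 = 13924 ≡ 5 (mod 449)
166^64 ≡ 5^2 = 25 (mod 449)
166^128 ≡ 25^2 = 625 ≡ 176 (mod 449)
166^256 ≡ 176^2 = 30976 ≡ 444 (mod 449)
166^512 ≡ 444^2 = 197136 ≡ 25 (mod 449)
166^1024 ≡ 25^2 = 625 ≡ 176 (mod 449)
166^1232 = 166^1024 · 166^128 · 166^64 · 166^16 ≡ 176 · 176 · 25 · 118 (mod 449).
Accumulate the product:
176 · 176 = 30976 ≡ 444
444 · 25 = 11100 ≡ 324
324 · 118 = 38232 ≡ 67

67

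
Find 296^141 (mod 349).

By square-and-multiply:
296^1 ≡ 296 (mod 349)
296^2 ≡ 296^2 = 87616 ≡ 17 (mod 349)
296^4 ≡ 17^2 = 289 (mod 349)
296^8 ≡ 289^2 = 83521 ≡ 110 (mod 349)
296^16 ≡ 110^2 = 12100 ≡ 234 (mod 349)
296^32 ≡ 234^2 = 54756 ≡ 312 (mod 349)
296^64 ≡ 312^2 = 97344 ≡ 322 (mod 349)
296^128 ≡ 322^2 = 103684 ≡ 31 (mod 349)
296^141 = 296^128 × 296^8 × 296^4 × 296^1 ≡ 31 × 110 × 289 × 296 (mod 349).
Accumulate the product:
31 × 110 = 3410 ≡ 269
269 × 289 = 77741 ≡ 263
263 × 296 = 77848 ≡ 21

21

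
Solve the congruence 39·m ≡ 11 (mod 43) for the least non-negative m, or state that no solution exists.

gcd(39, 43) = 1, so a unique solution mod 43 exists.
39⁻¹ ≡ 32 (mod 43).
m ≡ 32·11 ≡ 8 (mod 43).

8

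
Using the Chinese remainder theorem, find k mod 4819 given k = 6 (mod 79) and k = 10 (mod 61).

559

79⁻¹ mod 61: 79×17 ≡ 1 (mod 61), so 79⁻¹ ≡ 17.
k = 6 + 79×((10 − 6)×17 mod 61) = 6 + 79×7 = 559.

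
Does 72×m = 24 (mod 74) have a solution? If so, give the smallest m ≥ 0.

25

gcd(72, 74) = 2, and 2 | 24, so solutions exist.
Divide through by 2: 36×m ≡ 12 (mod 37).
36⁻¹ ≡ 36 (mod 37).
m ≡ 36×12 ≡ 25 (mod 37).
The smallest non-negative solution is m = 25.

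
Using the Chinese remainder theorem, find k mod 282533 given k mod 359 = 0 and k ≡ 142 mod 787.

80416

359⁻¹ mod 787: 359*57 ≡ 1 (mod 787), so 359⁻¹ ≡ 57.
k = 0 + 359*((142 − 0)*57 mod 787) = 0 + 359*224 = 80416.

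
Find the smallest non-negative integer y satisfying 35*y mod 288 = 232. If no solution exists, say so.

gcd(35, 288) = 1, so a unique solution mod 288 exists.
35⁻¹ ≡ 107 (mod 288).
y ≡ 107*232 ≡ 56 (mod 288).

56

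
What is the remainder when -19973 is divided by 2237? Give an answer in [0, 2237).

-19973 = -9·2237 + 160, so -19973 ≡ 160 (mod 2237).

160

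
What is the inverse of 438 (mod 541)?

541 = 1×438 + 103
438 = 4×103 + 26
103 = 3×26 + 25
26 = 1×25 + 1
25 = 25×1 + 0
gcd(438, 541) = 1, so the inverse exists.
Back-substitute for 1:
1 = 1×26 − 1×25
  = −1×103 + 4×26
  = 4×438 − 17×103
  = −17×541 + 21×438
So 438⁻¹ ≡ 21 (mod 541).

21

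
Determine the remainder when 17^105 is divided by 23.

11

By square-and-multiply:
105 in binary is 1101001, i.e. 105 = 64 + 32 + 8 + 1.
17^1 ≡ 17 (mod 23)
17^2 ≡ 17^2 = 289 ≡ 13 (mod 23)
17^4 ≡ 13^2 = 169 ≡ 8 (mod 23)
17^8 ≡ 8^2 = 64 ≡ 18 (mod 23)
17^16 ≡ 18^2 = 324 ≡ 2 (mod 23)
17^32 ≡ 2^2 = 4 (mod 23)
17^64 ≡ 4^2 = 16 (mod 23)
17^105 = 17^64 × 17^32 × 17^8 × 17^1 ≡ 16 × 4 × 18 × 17 (mod 23).
Accumulate the product:
16 × 4 = 64 ≡ 18
18 × 18 = 324 ≡ 2
2 × 17 = 34 ≡ 11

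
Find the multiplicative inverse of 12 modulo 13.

12

13 = 1·12 + 1
12 = 12·1 + 0
gcd(12, 13) = 1, so the inverse exists.
Back-substitute for 1:
1 = 1·13 − 1·12
So 12⁻¹ ≡ −1 ≡ 12 (mod 13).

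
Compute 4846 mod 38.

4846 = 127*38 + 20, so 4846 ≡ 20 (mod 38).

20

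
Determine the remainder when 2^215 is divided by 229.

22

Using repeated squaring:
2^1 ≡ 2 (mod 229)
2^2 ≡ 2^2 = 4 (mod 229)
2^4 ≡ 4^2 = 16 (mod 229)
2^8 ≡ 16^2 = 256 ≡ 27 (mod 229)
2^16 ≡ 27^2 = 729 ≡ 42 (mod 229)
2^32 ≡ 42^2 = 1764 ≡ 161 (mod 229)
2^64 ≡ 161^2 = 25921 ≡ 44 (mod 229)
2^128 ≡ 44^2 = 1936 ≡ 104 (mod 229)
2^215 = 2^128 × 2^64 × 2^16 × 2^4 × 2^2 × 2^1 ≡ 104 × 44 × 42 × 16 × 4 × 2 (mod 229).
Accumulate the product:
104 × 44 = 4576 ≡ 225
225 × 42 = 9450 ≡ 61
61 × 16 = 976 ≡ 60
60 × 4 = 240 ≡ 11
11 × 2 = 22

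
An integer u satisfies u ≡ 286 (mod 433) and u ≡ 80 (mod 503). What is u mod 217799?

119794

433⁻¹ mod 503: 433·194 ≡ 1 (mod 503), so 433⁻¹ ≡ 194.
u = 286 + 433·((80 − 286)·194 mod 503) = 286 + 433·276 = 119794.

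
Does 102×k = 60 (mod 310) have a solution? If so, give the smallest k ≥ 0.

gcd(102, 310) = 2, and 2 | 60, so solutions exist.
Divide through by 2: 51×k ≡ 30 (mod 155).
51⁻¹ ≡ 76 (mod 155).
k ≡ 76×30 ≡ 110 (mod 155).
The smallest non-negative solution is k = 110.

110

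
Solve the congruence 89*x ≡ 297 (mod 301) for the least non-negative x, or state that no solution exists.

142

gcd(89, 301) = 1, so a unique solution mod 301 exists.
89⁻¹ ≡ 115 (mod 301).
x ≡ 115*297 ≡ 142 (mod 301).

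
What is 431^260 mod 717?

260 in binary is 100000100, i.e. 260 = 256 + 4.
431^1 ≡ 431 (mod 717)
431^2 ≡ 431^2 = 185761 ≡ 58 (mod 717)
431^4 ≡ 58^2 = 3364 ≡ 496 (mod 717)
431^8 ≡ 496^2 = 246016 ≡ 85 (mod 717)
431^16 ≡ 85^2 = 7225 ≡ 55 (mod 717)
431^32 ≡ 55^2 = 3025 ≡ 157 (mod 717)
431^64 ≡ 157^2 = 24649 ≡ 271 (mod 717)
431^128 ≡ 271^2 = 73441 ≡ 307 (mod 717)
431^256 ≡ 307^2 = 94249 ≡ 322 (mod 717)
431^260 = 431^256 * 431^4 ≡ 322 * 496 (mod 717).
322 * 496 = 159712 ≡ 538 (mod 717).

538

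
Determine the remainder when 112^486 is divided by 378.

Compute successive squares:
112^1 ≡ 112 (mod 378)
112^2 ≡ 112^2 = 12544 ≡ 70 (mod 378)
112^4 ≡ 70^2 = 4900 ≡ 364 (mod 378)
112^8 ≡ 364^2 = 132496 ≡ 196 (mod 378)
112^16 ≡ 196^2 = 38416 ≡ 238 (mod 378)
112^32 ≡ 238^2 = 56644 ≡ 322 (mod 378)
112^64 ≡ 322^2 = 103684 ≡ 112 (mod 378)
112^128 ≡ 112^2 = 12544 ≡ 70 (mod 378)
112^256 ≡ 70^2 = 4900 ≡ 364 (mod 378)
112^486 = 112^256 * 112^128 * 112^64 * 112^32 * 112^4 * 112^2 ≡ 364 * 70 * 112 * 322 * 364 * 70 (mod 378).
Accumulate the product:
364 * 70 = 25480 ≡ 154
154 * 112 = 17248 ≡ 238
238 * 322 = 76636 ≡ 280
280 * 364 = 101920 ≡ 238
238 * 70 = 16660 ≡ 28

28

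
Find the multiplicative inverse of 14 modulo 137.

49

137 = 9*14 + 11
14 = 1*11 + 3
11 = 3*3 + 2
3 = 1*2 + 1
2 = 2*1 + 0
gcd(14, 137) = 1, so the inverse exists.
Bézout: 1 = −5*137 + 49*14.
So 14⁻¹ ≡ 49 (mod 137).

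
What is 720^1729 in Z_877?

288

720^1 ≡ 720 (mod 877)
720^2 ≡ 720^2 = 518400 ≡ 93 (mod 877)
720^4 ≡ 93^2 = 8649 ≡ 756 (mod 877)
720^8 ≡ 756^2 = 571536 ≡ 609 (mod 877)
720^16 ≡ 609^2 = 370881 ≡ 787 (mod 877)
720^32 ≡ 787^2 = 619369 ≡ 207 (mod 877)
720^64 ≡ 207^2 = 42849 ≡ 753 (mod 877)
720^128 ≡ 753^2 = 567009 ≡ 467 (mod 877)
720^256 ≡ 467^2 = 218089 ≡ 593 (mod 877)
720^512 ≡ 593^2 = 351649 ≡ 849 (mod 877)
720^1024 ≡ 849^2 = 720801 ≡ 784 (mod 877)
720^1729 = 720^1024 * 720^512 * 720^128 * 720^64 * 720^1 ≡ 784 * 849 * 467 * 753 * 720 (mod 877).
Accumulate the product:
784 * 849 = 665616 ≡ 850
850 * 467 = 396950 ≡ 546
546 * 753 = 411138 ≡ 702
702 * 720 = 505440 ≡ 288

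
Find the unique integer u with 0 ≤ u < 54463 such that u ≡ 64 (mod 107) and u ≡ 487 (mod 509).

107⁻¹ mod 509: 107×333 ≡ 1 (mod 509), so 107⁻¹ ≡ 333.
u = 64 + 107×((487 − 64)×333 mod 509) = 64 + 107×375 = 40189.

40189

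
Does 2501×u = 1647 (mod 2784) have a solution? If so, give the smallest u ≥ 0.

1155

gcd(2501, 2784) = 1, so a unique solution mod 2784 exists.
2501⁻¹ ≡ 1997 (mod 2784).
u ≡ 1997×1647 ≡ 1155 (mod 2784).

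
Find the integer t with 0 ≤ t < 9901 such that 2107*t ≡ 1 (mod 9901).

9901 = 4×2107 + 1473
2107 = 1×1473 + 634
1473 = 2×634 + 205
634 = 3×205 + 19
205 = 10×19 + 15
19 = 1×15 + 4
15 = 3×4 + 3
4 = 1×3 + 1
3 = 3×1 + 0
gcd(2107, 9901) = 1, so the inverse exists.
Bézout: 1 = −555×9901 + 2608×2107.
So 2107⁻¹ ≡ 2608 (mod 9901).

2608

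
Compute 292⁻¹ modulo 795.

Apply the Euclidean algorithm and back-substitute:
795 = 2*292 + 211
292 = 1*211 + 81
211 = 2*81 + 49
81 = 1*49 + 32
49 = 1*32 + 17
32 = 1*17 + 15
17 = 1*15 + 2
15 = 7*2 + 1
2 = 2*1 + 0
gcd(292, 795) = 1, so the inverse exists.
Bézout: 1 = −137*795 + 373*292.
So 292⁻¹ ≡ 373 (mod 795).

373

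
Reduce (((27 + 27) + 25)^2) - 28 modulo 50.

27 + 27 = 54 ≡ 4 (mod 50)
4 + 25 = 29
(29)^2 ≡ 41 (mod 50)
41 - 28 = 13

13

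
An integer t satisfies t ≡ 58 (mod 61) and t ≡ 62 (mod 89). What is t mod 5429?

61⁻¹ mod 89: 61×54 ≡ 1 (mod 89), so 61⁻¹ ≡ 54.
t = 58 + 61×((62 − 58)×54 mod 89) = 58 + 61×38 = 2376.

2376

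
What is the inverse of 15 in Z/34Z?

34 = 2*15 + 4
15 = 3*4 + 3
4 = 1*3 + 1
3 = 3*1 + 0
gcd(15, 34) = 1, so the inverse exists.
Bézout: 1 = 4*34 − 9*15.
So 15⁻¹ ≡ −9 ≡ 25 (mod 34).

25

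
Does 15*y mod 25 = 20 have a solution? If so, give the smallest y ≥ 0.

gcd(15, 25) = 5, and 5 | 20, so solutions exist.
Divide through by 5: 3*y mod 5 = 4.
3⁻¹ ≡ 2 (mod 5).
y ≡ 2*4 ≡ 3 (mod 5).
The smallest non-negative solution is y = 3.

3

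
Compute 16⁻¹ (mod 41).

18

By the extended Euclidean algorithm:
41 = 2·16 + 9
16 = 1·9 + 7
9 = 1·7 + 2
7 = 3·2 + 1
2 = 2·1 + 0
gcd(16, 41) = 1, so the inverse exists.
Bézout: 1 = −7·41 + 18·16.
So 16⁻¹ ≡ 18 (mod 41).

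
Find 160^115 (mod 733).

333

115 in binary is 1110011, i.e. 115 = 64 + 32 + 16 + 2 + 1.
160^1 ≡ 160 (mod 733)
160^2 ≡ 160^2 = 25600 ≡ 678 (mod 733)
160^4 ≡ 678^2 = 459684 ≡ 93 (mod 733)
160^8 ≡ 93^2 = 8649 ≡ 586 (mod 733)
160^16 ≡ 586^2 = 343396 ≡ 352 (mod 733)
160^32 ≡ 352^2 = 123904 ≡ 27 (mod 733)
160^64 ≡ 27^2 = 729 (mod 733)
160^115 = 160^64 × 160^32 × 160^16 × 160^2 × 160^1 ≡ 729 × 27 × 352 × 678 × 160 (mod 733).
Accumulate the product:
729 × 27 = 19683 ≡ 625
625 × 352 = 220000 ≡ 100
100 × 678 = 67800 ≡ 364
364 × 160 = 58240 ≡ 333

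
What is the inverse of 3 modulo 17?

6

17 = 5*3 + 2
3 = 1*2 + 1
2 = 2*1 + 0
gcd(3, 17) = 1, so the inverse exists.
Back-substitute for 1:
1 = 1*3 − 1*2
  = −1*17 + 6*3
So 3⁻¹ ≡ 6 (mod 17).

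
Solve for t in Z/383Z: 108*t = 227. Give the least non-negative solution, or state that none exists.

gcd(108, 383) = 1, so a unique solution mod 383 exists.
108⁻¹ ≡ 344 (mod 383).
t ≡ 344*227 ≡ 339 (mod 383).

339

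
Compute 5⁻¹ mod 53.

32

Run the extended Euclidean algorithm:
53 = 10·5 + 3
5 = 1·3 + 2
3 = 1·2 + 1
2 = 2·1 + 0
gcd(5, 53) = 1, so the inverse exists.
Back-substitute for 1:
1 = 1·3 − 1·2
  = −1·5 + 2·3
  = 2·53 − 21·5
So 5⁻¹ ≡ −21 ≡ 32 (mod 53).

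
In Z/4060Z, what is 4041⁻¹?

4060 = 1·4041 + 19
4041 = 212·19 + 13
19 = 1·13 + 6
13 = 2·6 + 1
6 = 6·1 + 0
gcd(4041, 4060) = 1, so the inverse exists.
Bézout: 1 = −638·4060 + 641·4041.
So 4041⁻¹ ≡ 641 (mod 4060).

641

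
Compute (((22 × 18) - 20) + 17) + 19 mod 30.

22 × 18 = 396 ≡ 6 (mod 30)
6 - 20 = -14 ≡ 16 (mod 30)
16 + 17 = 33 ≡ 3 (mod 30)
3 + 19 = 22

22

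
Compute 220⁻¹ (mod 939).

175

By the extended Euclidean algorithm:
939 = 4*220 + 59
220 = 3*59 + 43
59 = 1*43 + 16
43 = 2*16 + 11
16 = 1*11 + 5
11 = 2*5 + 1
5 = 5*1 + 0
gcd(220, 939) = 1, so the inverse exists.
Bézout: 1 = −41*939 + 175*220.
So 220⁻¹ ≡ 175 (mod 939).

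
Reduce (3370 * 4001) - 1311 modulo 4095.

1319

3370 * 4001 = 13483370 ≡ 2630 (mod 4095)
2630 - 1311 = 1319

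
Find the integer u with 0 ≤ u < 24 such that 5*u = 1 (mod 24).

24 = 4·5 + 4
5 = 1·4 + 1
4 = 4·1 + 0
gcd(5, 24) = 1, so the inverse exists.
Back-substitute for 1:
1 = 1·5 − 1·4
  = −1·24 + 5·5
So 5⁻¹ ≡ 5 (mod 24).

5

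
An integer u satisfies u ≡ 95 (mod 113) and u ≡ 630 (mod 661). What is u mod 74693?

52188

113⁻¹ mod 661: 113·117 ≡ 1 (mod 661), so 113⁻¹ ≡ 117.
u = 95 + 113·((630 − 95)·117 mod 661) = 95 + 113·461 = 52188.
Check: 52188 mod 113 = 95, 52188 mod 661 = 630. ✓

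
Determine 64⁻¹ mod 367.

281

367 = 5*64 + 47
64 = 1*47 + 17
47 = 2*17 + 13
17 = 1*13 + 4
13 = 3*4 + 1
4 = 4*1 + 0
gcd(64, 367) = 1, so the inverse exists.
Bézout: 1 = 15*367 − 86*64.
So 64⁻¹ ≡ −86 ≡ 281 (mod 367).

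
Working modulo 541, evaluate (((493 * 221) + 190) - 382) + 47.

493 * 221 = 108953 ≡ 212 (mod 541)
212 + 190 = 402
402 - 382 = 20
20 + 47 = 67

67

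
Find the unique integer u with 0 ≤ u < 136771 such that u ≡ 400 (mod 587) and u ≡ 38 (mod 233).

587⁻¹ mod 233: 587×52 ≡ 1 (mod 233), so 587⁻¹ ≡ 52.
u = 400 + 587×((38 − 400)×52 mod 233) = 400 + 587×49 = 29163.

29163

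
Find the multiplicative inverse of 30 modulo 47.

11

47 = 1×30 + 17
30 = 1×17 + 13
17 = 1×13 + 4
13 = 3×4 + 1
4 = 4×1 + 0
gcd(30, 47) = 1, so the inverse exists.
Back-substitute for 1:
1 = 1×13 − 3×4
  = −3×17 + 4×13
  = 4×30 − 7×17
  = −7×47 + 11×30
So 30⁻¹ ≡ 11 (mod 47).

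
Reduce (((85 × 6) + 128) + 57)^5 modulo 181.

133

85 × 6 = 510 ≡ 148 (mod 181)
148 + 128 = 276 ≡ 95 (mod 181)
95 + 57 = 152
(152)^5 ≡ 133 (mod 181)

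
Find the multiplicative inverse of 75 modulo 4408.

3115

4408 = 58×75 + 58
75 = 1×58 + 17
58 = 3×17 + 7
17 = 2×7 + 3
7 = 2×3 + 1
3 = 3×1 + 0
gcd(75, 4408) = 1, so the inverse exists.
Bézout: 1 = 22×4408 − 1293×75.
So 75⁻¹ ≡ −1293 ≡ 3115 (mod 4408).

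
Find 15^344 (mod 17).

344 in binary is 101011000, i.e. 344 = 256 + 64 + 16 + 8.
15^1 ≡ 15 (mod 17)
15^2 ≡ 15^2 = 225 ≡ 4 (mod 17)
15^4 ≡ 4^2 = 16 (mod 17)
15^8 ≡ 16^2 = 256 ≡ 1 (mod 17)
15^16 ≡ 1^2 = 1 (mod 17)
15^32 ≡ 1^2 = 1 (mod 17)
15^64 ≡ 1^2 = 1 (mod 17)
15^128 ≡ 1^2 = 1 (mod 17)
15^256 ≡ 1^2 = 1 (mod 17)
15^344 = 15^256 × 15^64 × 15^16 × 15^8 ≡ 1 × 1 × 1 × 1 (mod 17).
Accumulate the product:
1 × 1 = 1
1 × 1 = 1
1 × 1 = 1

1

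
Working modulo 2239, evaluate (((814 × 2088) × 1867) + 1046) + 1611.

1807

814 × 2088 = 1699632 ≡ 231 (mod 2239)
231 × 1867 = 431277 ≡ 1389 (mod 2239)
1389 + 1046 = 2435 ≡ 196 (mod 2239)
196 + 1611 = 1807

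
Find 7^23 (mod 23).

7

23 in binary is 10111, i.e. 23 = 16 + 4 + 2 + 1.
7^1 ≡ 7 (mod 23)
7^2 ≡ 7^2 = 49 ≡ 3 (mod 23)
7^4 ≡ 3^2 = 9 (mod 23)
7^8 ≡ 9^2 = 81 ≡ 12 (mod 23)
7^16 ≡ 12^2 = 144 ≡ 6 (mod 23)
7^23 = 7^16 * 7^4 * 7^2 * 7^1 ≡ 6 * 9 * 3 * 7 (mod 23).
Accumulate the product:
6 * 9 = 54 ≡ 8
8 * 3 = 24 ≡ 1
1 * 7 = 7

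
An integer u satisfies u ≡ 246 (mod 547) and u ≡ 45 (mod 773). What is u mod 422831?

268276

547⁻¹ mod 773: 547×236 ≡ 1 (mod 773), so 547⁻¹ ≡ 236.
u = 246 + 547×((45 − 246)×236 mod 773) = 246 + 547×490 = 268276.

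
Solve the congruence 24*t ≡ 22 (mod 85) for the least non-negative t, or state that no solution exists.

8

gcd(24, 85) = 1, so a unique solution mod 85 exists.
24⁻¹ ≡ 39 (mod 85).
t ≡ 39*22 ≡ 8 (mod 85).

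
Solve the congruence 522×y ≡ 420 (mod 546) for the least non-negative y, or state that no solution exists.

28

gcd(522, 546) = 6, and 6 | 420, so solutions exist.
Divide through by 6: 87×y ≡ 70 mod 91.
87⁻¹ ≡ 68 (mod 91).
y ≡ 68×70 ≡ 28 (mod 91).
The smallest non-negative solution is y = 28.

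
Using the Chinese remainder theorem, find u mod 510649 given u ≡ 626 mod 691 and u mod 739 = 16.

286009

691⁻¹ mod 739: 691*662 ≡ 1 (mod 739), so 691⁻¹ ≡ 662.
u = 626 + 691*((16 − 626)*662 mod 739) = 626 + 691*413 = 286009.
Check: 286009 mod 691 = 626, 286009 mod 739 = 16. ✓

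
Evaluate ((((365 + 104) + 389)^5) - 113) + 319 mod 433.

346

365 + 104 = 469 ≡ 36 (mod 433)
36 + 389 = 425
(425)^5 ≡ 140 (mod 433)
140 - 113 = 27
27 + 319 = 346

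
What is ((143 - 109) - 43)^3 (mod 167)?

106

143 - 109 = 34
34 - 43 = -9 ≡ 158 (mod 167)
(158)^3 ≡ 106 (mod 167)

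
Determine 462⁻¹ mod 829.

192

By the extended Euclidean algorithm:
829 = 1*462 + 367
462 = 1*367 + 95
367 = 3*95 + 82
95 = 1*82 + 13
82 = 6*13 + 4
13 = 3*4 + 1
4 = 4*1 + 0
gcd(462, 829) = 1, so the inverse exists.
Back-substitute for 1:
1 = 1*13 − 3*4
  = −3*82 + 19*13
  = 19*95 − 22*82
  = −22*367 + 85*95
  = 85*462 − 107*367
  = −107*829 + 192*462
So 462⁻¹ ≡ 192 (mod 829).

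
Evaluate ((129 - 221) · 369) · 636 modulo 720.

432

129 - 221 = -92 ≡ 628 (mod 720)
628 · 369 = 231732 ≡ 612 (mod 720)
612 · 636 = 389232 ≡ 432 (mod 720)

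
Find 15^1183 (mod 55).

20

By square-and-multiply:
15^1 ≡ 15 (mod 55)
15^2 ≡ 15^2 = 225 ≡ 5 (mod 55)
15^4 ≡ 5^2 = 25 (mod 55)
15^8 ≡ 25^2 = 625 ≡ 20 (mod 55)
15^16 ≡ 20^2 = 400 ≡ 15 (mod 55)
15^32 ≡ 15^2 = 225 ≡ 5 (mod 55)
15^64 ≡ 5^2 = 25 (mod 55)
15^128 ≡ 25^2 = 625 ≡ 20 (mod 55)
15^256 ≡ 20^2 = 400 ≡ 15 (mod 55)
15^512 ≡ 15^2 = 225 ≡ 5 (mod 55)
15^1024 ≡ 5^2 = 25 (mod 55)
15^1183 = 15^1024 * 15^128 * 15^16 * 15^8 * 15^4 * 15^2 * 15^1 ≡ 25 * 20 * 15 * 20 * 25 * 5 * 15 (mod 55).
Accumulate the product:
25 * 20 = 500 ≡ 5
5 * 15 = 75 ≡ 20
20 * 20 = 400 ≡ 15
15 * 25 = 375 ≡ 45
45 * 5 = 225 ≡ 5
5 * 15 = 75 ≡ 20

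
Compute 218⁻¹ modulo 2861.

1483

By the extended Euclidean algorithm:
2861 = 13*218 + 27
218 = 8*27 + 2
27 = 13*2 + 1
2 = 2*1 + 0
gcd(218, 2861) = 1, so the inverse exists.
Back-substitute for 1:
1 = 1*27 − 13*2
  = −13*218 + 105*27
  = 105*2861 − 1378*218
So 218⁻¹ ≡ −1378 ≡ 1483 (mod 2861).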